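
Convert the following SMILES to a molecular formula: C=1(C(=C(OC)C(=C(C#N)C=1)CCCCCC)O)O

Heavy atoms from the SMILES: 14 C, 1 N, 3 O.
Implicit hydrogens by atom environment:
  5 × C: 2 H each → 10
  5 × C (aromatic): no H
  2 × C: 3 H each → 6
  2 × O: 1 H each → 2
  1 × C (aromatic): 1 H
  1 × C: no H
  1 × N: no H
  1 × O: no H
  Total hydrogens = 19.
Molecular formula: C14H19NO3

C14H19NO3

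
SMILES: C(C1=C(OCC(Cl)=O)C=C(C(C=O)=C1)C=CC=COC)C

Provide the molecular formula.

C16H17ClO4

Heavy atoms from the SMILES: 16 C, 1 Cl, 4 O.
Implicit hydrogens by atom environment:
  5 × C: 1 H each → 5
  4 × C (aromatic): no H
  4 × O: no H
  2 × C: 3 H each → 6
  2 × C: 2 H each → 4
  2 × C (aromatic): 1 H each → 2
  1 × C: no H
  1 × Cl: no H
  Total hydrogens = 17.
Molecular formula: C16H17ClO4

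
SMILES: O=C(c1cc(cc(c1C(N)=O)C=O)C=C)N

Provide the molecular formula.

C11H10N2O3

Heavy atoms from the SMILES: 11 C, 2 N, 3 O.
Implicit hydrogens by atom environment:
  4 × C (aromatic): no H
  3 × O: no H
  2 × C (aromatic): 1 H each → 2
  2 × C: 1 H each → 2
  2 × C: no H
  2 × N: 2 H each → 4
  1 × C: 2 H
  Total hydrogens = 10.
Molecular formula: C11H10N2O3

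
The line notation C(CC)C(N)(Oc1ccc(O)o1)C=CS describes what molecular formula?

Heavy atoms from the SMILES: 10 C, 1 N, 3 O, 1 S.
Implicit hydrogens by atom environment:
  2 × C: 2 H each → 4
  2 × C (aromatic): 1 H each → 2
  2 × C: 1 H each → 2
  2 × C (aromatic): no H
  1 × C: 3 H
  1 × C: no H
  1 × N: 2 H
  1 × O: 1 H
  1 × O (aromatic): no H
  1 × O: no H
  1 × S: 1 H
  Total hydrogens = 15.
Molecular formula: C10H15NO3S

C10H15NO3S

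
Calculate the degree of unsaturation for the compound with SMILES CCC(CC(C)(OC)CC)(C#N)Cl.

2

Molecular formula from the SMILES: C10H18ClNO.
DoU = (2C + 2 + N − H − X)/2 = (2·10 + 2 + 1 − 18 − 1)/2 = 4/2 = 2.
(Structurally: 0 ring(s) + 2 π bond(s) = 2.)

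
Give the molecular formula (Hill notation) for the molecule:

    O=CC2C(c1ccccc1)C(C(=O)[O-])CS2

C12H11O3S-

Heavy atoms from the SMILES: 12 C, 3 O, 1 S.
Implicit hydrogens by atom environment:
  5 × C (aromatic): 1 H each → 5
  4 × C: 1 H each → 4
  2 × O: no H
  1 × C: 2 H
  1 × C (aromatic): no H
  1 × C: no H
  1 × O (charge -1): no H
  1 × S: no H
  Total hydrogens = 11.
Net charge -1.
Molecular formula: C12H11O3S-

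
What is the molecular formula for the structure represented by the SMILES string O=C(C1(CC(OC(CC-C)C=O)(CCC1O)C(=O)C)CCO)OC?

C17H28O7

Heavy atoms from the SMILES: 17 C, 7 O.
Implicit hydrogens by atom environment:
  7 × C: 2 H each → 14
  5 × O: no H
  4 × C: no H
  3 × C: 3 H each → 9
  3 × C: 1 H each → 3
  2 × O: 1 H each → 2
  Total hydrogens = 28.
Molecular formula: C17H28O7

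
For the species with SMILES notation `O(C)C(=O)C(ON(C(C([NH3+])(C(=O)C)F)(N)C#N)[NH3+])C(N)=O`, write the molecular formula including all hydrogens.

Heavy atoms from the SMILES: 9 C, 1 F, 6 N, 5 O.
Implicit hydrogens by atom environment:
  6 × C: no H
  5 × O: no H
  2 × C: 3 H each → 6
  2 × N (charge +1): 3 H each → 6
  2 × N: 2 H each → 4
  2 × N: no H
  1 × C: 1 H
  1 × F: no H
  Total hydrogens = 17.
Net charge +2.
Molecular formula: [C9H17FN6O5]2+

[C9H17FN6O5]2+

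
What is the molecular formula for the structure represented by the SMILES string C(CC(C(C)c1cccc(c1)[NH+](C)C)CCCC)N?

Heavy atoms from the SMILES: 17 C, 2 N.
Implicit hydrogens by atom environment:
  5 × C: 2 H each → 10
  4 × C: 3 H each → 12
  4 × C (aromatic): 1 H each → 4
  2 × C: 1 H each → 2
  2 × C (aromatic): no H
  1 × N: 2 H
  1 × N (charge +1): 1 H
  Total hydrogens = 31.
Net charge +1.
Molecular formula: C17H31N2+

C17H31N2+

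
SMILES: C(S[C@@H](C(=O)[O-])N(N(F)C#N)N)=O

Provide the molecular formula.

Heavy atoms from the SMILES: 4 C, 1 F, 4 N, 3 O, 1 S.
Implicit hydrogens by atom environment:
  3 × N: no H
  2 × C: 1 H each → 2
  2 × C: no H
  2 × O: no H
  1 × F: no H
  1 × N: 2 H
  1 × O (charge -1): no H
  1 × S: no H
  Total hydrogens = 4.
Net charge -1.
Molecular formula: C4H4FN4O3S-

C4H4FN4O3S-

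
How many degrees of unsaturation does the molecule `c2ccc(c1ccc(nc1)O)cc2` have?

Molecular formula from the SMILES: C11H9NO.
DoU = (2C + 2 + N − H − X)/2 = (2·11 + 2 + 1 − 9 − 0)/2 = 16/2 = 8.
(Structurally: 2 ring(s) + 6 π bond(s) = 8.)

8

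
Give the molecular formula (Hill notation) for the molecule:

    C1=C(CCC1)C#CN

C7H9N

Heavy atoms from the SMILES: 7 C, 1 N.
Implicit hydrogens by atom environment:
  3 × C: 2 H each → 6
  3 × C: no H
  1 × C: 1 H
  1 × N: 2 H
  Total hydrogens = 9.
Molecular formula: C7H9N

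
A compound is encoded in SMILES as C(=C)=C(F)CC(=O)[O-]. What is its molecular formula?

Heavy atoms from the SMILES: 5 C, 1 F, 2 O.
Implicit hydrogens by atom environment:
  3 × C: no H
  2 × C: 2 H each → 4
  1 × F: no H
  1 × O: no H
  1 × O (charge -1): no H
  Total hydrogens = 4.
Net charge -1.
Molecular formula: C5H4FO2-

C5H4FO2-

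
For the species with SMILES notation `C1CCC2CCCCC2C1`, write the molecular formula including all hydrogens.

Heavy atoms from the SMILES: 10 C.
Implicit hydrogens by atom environment:
  8 × C: 2 H each → 16
  2 × C: 1 H each → 2
  Total hydrogens = 18.
Molecular formula: C10H18

C10H18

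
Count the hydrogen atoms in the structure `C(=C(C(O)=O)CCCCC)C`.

Hydrogens are implicit in SMILES; fill each atom to its normal valence:
  4 × C: 2 H each → 8
  2 × C: 3 H each → 6
  2 × C: no H
  1 × C: 1 H
  1 × O: 1 H
  1 × O: no H
  Total hydrogens = 16.

16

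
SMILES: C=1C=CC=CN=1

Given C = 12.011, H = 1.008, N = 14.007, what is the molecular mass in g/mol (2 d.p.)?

79.10

Molecular formula: C5H5N.
M = 5×12.011 + 5×1.008 + 1×14.007 = 79.10 g/mol.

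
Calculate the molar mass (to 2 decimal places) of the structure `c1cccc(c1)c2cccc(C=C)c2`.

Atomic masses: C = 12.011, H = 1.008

180.25

Molecular formula: C14H12.
M = 14×12.011 + 12×1.008 = 180.25 g/mol.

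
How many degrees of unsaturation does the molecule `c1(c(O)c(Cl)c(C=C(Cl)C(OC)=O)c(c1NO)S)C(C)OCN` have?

Molecular formula from the SMILES: C13H16Cl2N2O5S.
DoU = (2C + 2 + N − H − X)/2 = (2·13 + 2 + 2 − 16 − 2)/2 = 12/2 = 6.
(Structurally: 1 ring(s) + 5 π bond(s) = 6.)

6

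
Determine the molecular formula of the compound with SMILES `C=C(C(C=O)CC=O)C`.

Heavy atoms from the SMILES: 7 C, 2 O.
Implicit hydrogens by atom environment:
  3 × C: 1 H each → 3
  2 × C: 2 H each → 4
  2 × O: no H
  1 × C: 3 H
  1 × C: no H
  Total hydrogens = 10.
Molecular formula: C7H10O2

C7H10O2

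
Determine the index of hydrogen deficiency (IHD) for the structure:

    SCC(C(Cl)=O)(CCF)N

1

Molecular formula from the SMILES: C5H9ClFNOS.
DoU = (2C + 2 + N − H − X)/2 = (2·5 + 2 + 1 − 9 − 2)/2 = 2/2 = 1.
(Structurally: 0 ring(s) + 1 π bond(s) = 1.)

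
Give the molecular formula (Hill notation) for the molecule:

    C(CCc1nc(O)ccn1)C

Heavy atoms from the SMILES: 8 C, 2 N, 1 O.
Implicit hydrogens by atom environment:
  3 × C: 2 H each → 6
  2 × C (aromatic): 1 H each → 2
  2 × C (aromatic): no H
  2 × N (aromatic): no H
  1 × C: 3 H
  1 × O: 1 H
  Total hydrogens = 12.
Molecular formula: C8H12N2O

C8H12N2O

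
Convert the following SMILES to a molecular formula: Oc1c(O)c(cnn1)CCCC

C8H12N2O2

Heavy atoms from the SMILES: 8 C, 2 N, 2 O.
Implicit hydrogens by atom environment:
  3 × C: 2 H each → 6
  3 × C (aromatic): no H
  2 × N (aromatic): no H
  2 × O: 1 H each → 2
  1 × C: 3 H
  1 × C (aromatic): 1 H
  Total hydrogens = 12.
Molecular formula: C8H12N2O2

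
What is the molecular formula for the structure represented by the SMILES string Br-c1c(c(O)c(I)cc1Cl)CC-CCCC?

Heavy atoms from the SMILES: 1 Br, 12 C, 1 Cl, 1 I, 1 O.
Implicit hydrogens by atom environment:
  5 × C: 2 H each → 10
  5 × C (aromatic): no H
  1 × Br: no H
  1 × C: 3 H
  1 × C (aromatic): 1 H
  1 × Cl: no H
  1 × I: no H
  1 × O: 1 H
  Total hydrogens = 15.
Molecular formula: C12H15BrClIO

C12H15BrClIO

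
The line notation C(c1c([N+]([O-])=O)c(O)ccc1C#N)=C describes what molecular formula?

C9H6N2O3

Heavy atoms from the SMILES: 9 C, 2 N, 3 O.
Implicit hydrogens by atom environment:
  4 × C (aromatic): no H
  2 × C (aromatic): 1 H each → 2
  1 × C: 2 H
  1 × C: 1 H
  1 × C: no H
  1 × N: no H
  1 × N (charge +1): no H
  1 × O: 1 H
  1 × O: no H
  1 × O (charge -1): no H
  Total hydrogens = 6.
Molecular formula: C9H6N2O3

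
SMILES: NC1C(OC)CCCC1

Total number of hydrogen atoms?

15

Hydrogens are implicit in SMILES; fill each atom to its normal valence:
  4 × C: 2 H each → 8
  2 × C: 1 H each → 2
  1 × C: 3 H
  1 × N: 2 H
  1 × O: no H
  Total hydrogens = 15.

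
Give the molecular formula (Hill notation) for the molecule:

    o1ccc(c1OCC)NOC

C7H11NO3

Heavy atoms from the SMILES: 7 C, 1 N, 3 O.
Implicit hydrogens by atom environment:
  2 × C: 3 H each → 6
  2 × C (aromatic): 1 H each → 2
  2 × C (aromatic): no H
  2 × O: no H
  1 × C: 2 H
  1 × N: 1 H
  1 × O (aromatic): no H
  Total hydrogens = 11.
Molecular formula: C7H11NO3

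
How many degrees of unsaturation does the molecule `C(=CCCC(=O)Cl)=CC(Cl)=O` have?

Molecular formula from the SMILES: C7H6Cl2O2.
DoU = (2C + 2 + N − H − X)/2 = (2·7 + 2 + 0 − 6 − 2)/2 = 8/2 = 4.
(Structurally: 0 ring(s) + 4 π bond(s) = 4.)

4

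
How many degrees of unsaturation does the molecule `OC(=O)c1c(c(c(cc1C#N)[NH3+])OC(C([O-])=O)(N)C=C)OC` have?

9

Molecular formula from the SMILES: C13H13N3O6.
DoU = (2C + 2 + N − H − X)/2 = (2·13 + 2 + 3 − 13 − 0)/2 = 18/2 = 9.
(Structurally: 1 ring(s) + 8 π bond(s) = 9.)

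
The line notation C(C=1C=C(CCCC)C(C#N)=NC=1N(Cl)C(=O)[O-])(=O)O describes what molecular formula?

Heavy atoms from the SMILES: 12 C, 1 Cl, 3 N, 4 O.
Implicit hydrogens by atom environment:
  4 × C (aromatic): no H
  3 × C: 2 H each → 6
  3 × C: no H
  2 × N: no H
  2 × O: no H
  1 × C: 3 H
  1 × C (aromatic): 1 H
  1 × Cl: no H
  1 × N (aromatic): no H
  1 × O: 1 H
  1 × O (charge -1): no H
  Total hydrogens = 11.
Net charge -1.
Molecular formula: C12H11ClN3O4-

C12H11ClN3O4-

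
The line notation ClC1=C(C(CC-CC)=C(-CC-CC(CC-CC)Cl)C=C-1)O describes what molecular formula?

Heavy atoms from the SMILES: 18 C, 2 Cl, 1 O.
Implicit hydrogens by atom environment:
  9 × C: 2 H each → 18
  4 × C (aromatic): no H
  2 × C: 3 H each → 6
  2 × C (aromatic): 1 H each → 2
  2 × Cl: no H
  1 × C: 1 H
  1 × O: 1 H
  Total hydrogens = 28.
Molecular formula: C18H28Cl2O

C18H28Cl2O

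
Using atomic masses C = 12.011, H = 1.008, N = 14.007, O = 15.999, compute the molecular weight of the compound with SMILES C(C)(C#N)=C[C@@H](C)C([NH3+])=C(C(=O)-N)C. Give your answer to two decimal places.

194.26

Molecular formula: C10H16N3O+.
M = 10×12.011 + 16×1.008 + 3×14.007 + 1×15.999 = 194.26 g/mol.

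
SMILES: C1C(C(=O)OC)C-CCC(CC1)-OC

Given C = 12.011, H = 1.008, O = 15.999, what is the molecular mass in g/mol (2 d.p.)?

Molecular formula: C11H20O3.
M = 11×12.011 + 20×1.008 + 3×15.999 = 200.28 g/mol.

200.28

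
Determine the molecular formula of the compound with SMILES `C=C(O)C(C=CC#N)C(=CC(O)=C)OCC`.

C12H15NO3

Heavy atoms from the SMILES: 12 C, 1 N, 3 O.
Implicit hydrogens by atom environment:
  4 × C: 1 H each → 4
  4 × C: no H
  3 × C: 2 H each → 6
  2 × O: 1 H each → 2
  1 × C: 3 H
  1 × N: no H
  1 × O: no H
  Total hydrogens = 15.
Molecular formula: C12H15NO3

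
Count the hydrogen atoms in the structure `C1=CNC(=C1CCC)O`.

11

Hydrogens are implicit in SMILES; fill each atom to its normal valence:
  2 × C: 2 H each → 4
  2 × C (aromatic): 1 H each → 2
  2 × C (aromatic): no H
  1 × C: 3 H
  1 × N (aromatic): 1 H
  1 × O: 1 H
  Total hydrogens = 11.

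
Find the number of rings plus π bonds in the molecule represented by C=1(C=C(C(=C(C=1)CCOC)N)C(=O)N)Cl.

Molecular formula from the SMILES: C10H13ClN2O2.
DoU = (2C + 2 + N − H − X)/2 = (2·10 + 2 + 2 − 13 − 1)/2 = 10/2 = 5.
(Structurally: 1 ring(s) + 4 π bond(s) = 5.)

5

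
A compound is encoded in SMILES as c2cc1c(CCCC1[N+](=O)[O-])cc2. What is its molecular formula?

Heavy atoms from the SMILES: 10 C, 1 N, 2 O.
Implicit hydrogens by atom environment:
  4 × C (aromatic): 1 H each → 4
  3 × C: 2 H each → 6
  2 × C (aromatic): no H
  1 × C: 1 H
  1 × N (charge +1): no H
  1 × O: no H
  1 × O (charge -1): no H
  Total hydrogens = 11.
Molecular formula: C10H11NO2

C10H11NO2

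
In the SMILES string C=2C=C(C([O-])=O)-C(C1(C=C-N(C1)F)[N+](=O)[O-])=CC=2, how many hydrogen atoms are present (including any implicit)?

Hydrogens are implicit in SMILES; fill each atom to its normal valence:
  4 × C (aromatic): 1 H each → 4
  2 × C: 1 H each → 2
  2 × C: no H
  2 × C (aromatic): no H
  2 × O: no H
  2 × O (charge -1): no H
  1 × C: 2 H
  1 × F: no H
  1 × N: no H
  1 × N (charge +1): no H
  Total hydrogens = 8.

8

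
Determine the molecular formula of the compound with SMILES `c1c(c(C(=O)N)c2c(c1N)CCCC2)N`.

C11H15N3O

Heavy atoms from the SMILES: 11 C, 3 N, 1 O.
Implicit hydrogens by atom environment:
  5 × C (aromatic): no H
  4 × C: 2 H each → 8
  3 × N: 2 H each → 6
  1 × C (aromatic): 1 H
  1 × C: no H
  1 × O: no H
  Total hydrogens = 15.
Molecular formula: C11H15N3O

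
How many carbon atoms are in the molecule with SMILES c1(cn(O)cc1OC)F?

The symbol for carbon appears 5 times in the SMILES. Lowercase c denotes aromatic carbon and counts toward C.

5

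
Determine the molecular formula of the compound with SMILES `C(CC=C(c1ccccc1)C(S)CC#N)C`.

C14H17NS

Heavy atoms from the SMILES: 14 C, 1 N, 1 S.
Implicit hydrogens by atom environment:
  5 × C (aromatic): 1 H each → 5
  3 × C: 2 H each → 6
  2 × C: 1 H each → 2
  2 × C: no H
  1 × C: 3 H
  1 × C (aromatic): no H
  1 × N: no H
  1 × S: 1 H
  Total hydrogens = 17.
Molecular formula: C14H17NS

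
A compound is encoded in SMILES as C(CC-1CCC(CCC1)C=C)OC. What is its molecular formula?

Heavy atoms from the SMILES: 12 C, 1 O.
Implicit hydrogens by atom environment:
  8 × C: 2 H each → 16
  3 × C: 1 H each → 3
  1 × C: 3 H
  1 × O: no H
  Total hydrogens = 22.
Molecular formula: C12H22O

C12H22O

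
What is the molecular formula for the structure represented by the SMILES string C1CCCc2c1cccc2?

Heavy atoms from the SMILES: 10 C.
Implicit hydrogens by atom environment:
  4 × C: 2 H each → 8
  4 × C (aromatic): 1 H each → 4
  2 × C (aromatic): no H
  Total hydrogens = 12.
Molecular formula: C10H12

C10H12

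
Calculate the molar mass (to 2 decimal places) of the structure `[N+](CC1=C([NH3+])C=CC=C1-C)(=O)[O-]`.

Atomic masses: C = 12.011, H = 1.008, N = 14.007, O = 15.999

167.19

Molecular formula: C8H11N2O2+.
M = 8×12.011 + 11×1.008 + 2×14.007 + 2×15.999 = 167.19 g/mol.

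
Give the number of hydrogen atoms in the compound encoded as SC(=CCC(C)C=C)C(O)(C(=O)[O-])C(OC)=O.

15

Hydrogens are implicit in SMILES; fill each atom to its normal valence:
  4 × C: no H
  3 × C: 1 H each → 3
  3 × O: no H
  2 × C: 3 H each → 6
  2 × C: 2 H each → 4
  1 × O: 1 H
  1 × O (charge -1): no H
  1 × S: 1 H
  Total hydrogens = 15.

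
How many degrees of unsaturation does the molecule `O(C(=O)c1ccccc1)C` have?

5

Molecular formula from the SMILES: C8H8O2.
DoU = (2C + 2 + N − H − X)/2 = (2·8 + 2 + 0 − 8 − 0)/2 = 10/2 = 5.
(Structurally: 1 ring(s) + 4 π bond(s) = 5.)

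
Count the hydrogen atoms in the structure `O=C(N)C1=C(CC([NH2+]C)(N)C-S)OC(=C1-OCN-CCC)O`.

Hydrogens are implicit in SMILES; fill each atom to its normal valence:
  5 × C: 2 H each → 10
  4 × C (aromatic): no H
  2 × C: 3 H each → 6
  2 × C: no H
  2 × N: 2 H each → 4
  2 × O: no H
  1 × N (charge +1): 2 H
  1 × N: 1 H
  1 × O: 1 H
  1 × O (aromatic): no H
  1 × S: 1 H
  Total hydrogens = 25.

25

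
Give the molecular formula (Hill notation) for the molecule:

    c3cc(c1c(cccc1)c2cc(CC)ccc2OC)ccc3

Heavy atoms from the SMILES: 21 C, 1 O.
Implicit hydrogens by atom environment:
  12 × C (aromatic): 1 H each → 12
  6 × C (aromatic): no H
  2 × C: 3 H each → 6
  1 × C: 2 H
  1 × O: no H
  Total hydrogens = 20.
Molecular formula: C21H20O

C21H20O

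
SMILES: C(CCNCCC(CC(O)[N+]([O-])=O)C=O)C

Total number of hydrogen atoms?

Hydrogens are implicit in SMILES; fill each atom to its normal valence:
  6 × C: 2 H each → 12
  3 × C: 1 H each → 3
  2 × O: no H
  1 × C: 3 H
  1 × N: 1 H
  1 × N (charge +1): no H
  1 × O: 1 H
  1 × O (charge -1): no H
  Total hydrogens = 20.

20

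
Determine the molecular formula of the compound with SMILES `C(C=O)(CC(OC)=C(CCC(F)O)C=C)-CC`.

Heavy atoms from the SMILES: 13 C, 1 F, 3 O.
Implicit hydrogens by atom environment:
  5 × C: 2 H each → 10
  4 × C: 1 H each → 4
  2 × C: 3 H each → 6
  2 × C: no H
  2 × O: no H
  1 × F: no H
  1 × O: 1 H
  Total hydrogens = 21.
Molecular formula: C13H21FO3

C13H21FO3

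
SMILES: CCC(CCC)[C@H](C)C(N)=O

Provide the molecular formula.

C9H19NO

Heavy atoms from the SMILES: 9 C, 1 N, 1 O.
Implicit hydrogens by atom environment:
  3 × C: 3 H each → 9
  3 × C: 2 H each → 6
  2 × C: 1 H each → 2
  1 × C: no H
  1 × N: 2 H
  1 × O: no H
  Total hydrogens = 19.
Molecular formula: C9H19NO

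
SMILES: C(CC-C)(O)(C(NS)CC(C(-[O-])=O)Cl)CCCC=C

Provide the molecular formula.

C13H23ClNO3S-

Heavy atoms from the SMILES: 13 C, 1 Cl, 1 N, 3 O, 1 S.
Implicit hydrogens by atom environment:
  7 × C: 2 H each → 14
  3 × C: 1 H each → 3
  2 × C: no H
  1 × C: 3 H
  1 × Cl: no H
  1 × N: 1 H
  1 × O: 1 H
  1 × O: no H
  1 × O (charge -1): no H
  1 × S: 1 H
  Total hydrogens = 23.
Net charge -1.
Molecular formula: C13H23ClNO3S-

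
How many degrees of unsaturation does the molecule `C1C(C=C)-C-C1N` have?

2

Molecular formula from the SMILES: C6H11N.
DoU = (2C + 2 + N − H − X)/2 = (2·6 + 2 + 1 − 11 − 0)/2 = 4/2 = 2.
(Structurally: 1 ring(s) + 1 π bond(s) = 2.)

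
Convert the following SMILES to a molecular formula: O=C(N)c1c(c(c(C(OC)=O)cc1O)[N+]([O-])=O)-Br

C9H7BrN2O6

Heavy atoms from the SMILES: 1 Br, 9 C, 2 N, 6 O.
Implicit hydrogens by atom environment:
  5 × C (aromatic): no H
  4 × O: no H
  2 × C: no H
  1 × Br: no H
  1 × C: 3 H
  1 × C (aromatic): 1 H
  1 × N: 2 H
  1 × N (charge +1): no H
  1 × O: 1 H
  1 × O (charge -1): no H
  Total hydrogens = 7.
Molecular formula: C9H7BrN2O6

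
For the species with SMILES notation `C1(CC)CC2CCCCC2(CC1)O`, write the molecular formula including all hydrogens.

Heavy atoms from the SMILES: 12 C, 1 O.
Implicit hydrogens by atom environment:
  8 × C: 2 H each → 16
  2 × C: 1 H each → 2
  1 × C: 3 H
  1 × C: no H
  1 × O: 1 H
  Total hydrogens = 22.
Molecular formula: C12H22O

C12H22O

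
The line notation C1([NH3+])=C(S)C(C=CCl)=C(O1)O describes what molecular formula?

C6H7ClNO2S+

Heavy atoms from the SMILES: 6 C, 1 Cl, 1 N, 2 O, 1 S.
Implicit hydrogens by atom environment:
  4 × C (aromatic): no H
  2 × C: 1 H each → 2
  1 × Cl: no H
  1 × N (charge +1): 3 H
  1 × O: 1 H
  1 × O (aromatic): no H
  1 × S: 1 H
  Total hydrogens = 7.
Net charge +1.
Molecular formula: C6H7ClNO2S+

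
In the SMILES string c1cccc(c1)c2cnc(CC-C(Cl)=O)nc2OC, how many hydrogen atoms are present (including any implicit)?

13

Hydrogens are implicit in SMILES; fill each atom to its normal valence:
  6 × C (aromatic): 1 H each → 6
  4 × C (aromatic): no H
  2 × C: 2 H each → 4
  2 × N (aromatic): no H
  2 × O: no H
  1 × C: 3 H
  1 × C: no H
  1 × Cl: no H
  Total hydrogens = 13.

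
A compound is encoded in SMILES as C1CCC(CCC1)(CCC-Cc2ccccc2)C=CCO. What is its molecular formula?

C20H30O

Heavy atoms from the SMILES: 20 C, 1 O.
Implicit hydrogens by atom environment:
  11 × C: 2 H each → 22
  5 × C (aromatic): 1 H each → 5
  2 × C: 1 H each → 2
  1 × C: no H
  1 × C (aromatic): no H
  1 × O: 1 H
  Total hydrogens = 30.
Molecular formula: C20H30O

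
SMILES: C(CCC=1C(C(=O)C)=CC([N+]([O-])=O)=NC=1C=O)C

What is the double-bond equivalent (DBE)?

7

Molecular formula from the SMILES: C12H14N2O4.
DoU = (2C + 2 + N − H − X)/2 = (2·12 + 2 + 2 − 14 − 0)/2 = 14/2 = 7.
(Structurally: 1 ring(s) + 6 π bond(s) = 7.)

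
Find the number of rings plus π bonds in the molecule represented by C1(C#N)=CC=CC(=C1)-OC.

6

Molecular formula from the SMILES: C8H7NO.
DoU = (2C + 2 + N − H − X)/2 = (2·8 + 2 + 1 − 7 − 0)/2 = 12/2 = 6.
(Structurally: 1 ring(s) + 5 π bond(s) = 6.)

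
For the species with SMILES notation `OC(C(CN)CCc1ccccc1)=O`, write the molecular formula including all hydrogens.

Heavy atoms from the SMILES: 11 C, 1 N, 2 O.
Implicit hydrogens by atom environment:
  5 × C (aromatic): 1 H each → 5
  3 × C: 2 H each → 6
  1 × C: 1 H
  1 × C: no H
  1 × C (aromatic): no H
  1 × N: 2 H
  1 × O: 1 H
  1 × O: no H
  Total hydrogens = 15.
Molecular formula: C11H15NO2

C11H15NO2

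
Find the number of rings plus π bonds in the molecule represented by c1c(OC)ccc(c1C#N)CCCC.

6

Molecular formula from the SMILES: C12H15NO.
DoU = (2C + 2 + N − H − X)/2 = (2·12 + 2 + 1 − 15 − 0)/2 = 12/2 = 6.
(Structurally: 1 ring(s) + 5 π bond(s) = 6.)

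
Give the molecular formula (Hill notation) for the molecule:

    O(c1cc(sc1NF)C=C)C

C7H8FNOS

Heavy atoms from the SMILES: 7 C, 1 F, 1 N, 1 O, 1 S.
Implicit hydrogens by atom environment:
  3 × C (aromatic): no H
  1 × C: 3 H
  1 × C: 2 H
  1 × C (aromatic): 1 H
  1 × C: 1 H
  1 × F: no H
  1 × N: 1 H
  1 × O: no H
  1 × S (aromatic): no H
  Total hydrogens = 8.
Molecular formula: C7H8FNOS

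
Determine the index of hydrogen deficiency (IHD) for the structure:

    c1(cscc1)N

3

Molecular formula from the SMILES: C4H5NS.
DoU = (2C + 2 + N − H − X)/2 = (2·4 + 2 + 1 − 5 − 0)/2 = 6/2 = 3.
(Structurally: 1 ring(s) + 2 π bond(s) = 3.)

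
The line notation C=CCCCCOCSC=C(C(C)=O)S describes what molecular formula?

Heavy atoms from the SMILES: 11 C, 2 O, 2 S.
Implicit hydrogens by atom environment:
  6 × C: 2 H each → 12
  2 × C: 1 H each → 2
  2 × C: no H
  2 × O: no H
  1 × C: 3 H
  1 × S: 1 H
  1 × S: no H
  Total hydrogens = 18.
Molecular formula: C11H18O2S2

C11H18O2S2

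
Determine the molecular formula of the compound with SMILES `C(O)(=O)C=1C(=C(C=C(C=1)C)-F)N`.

Heavy atoms from the SMILES: 8 C, 1 F, 1 N, 2 O.
Implicit hydrogens by atom environment:
  4 × C (aromatic): no H
  2 × C (aromatic): 1 H each → 2
  1 × C: 3 H
  1 × C: no H
  1 × F: no H
  1 × N: 2 H
  1 × O: 1 H
  1 × O: no H
  Total hydrogens = 8.
Molecular formula: C8H8FNO2

C8H8FNO2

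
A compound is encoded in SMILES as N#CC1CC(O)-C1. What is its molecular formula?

C5H7NO

Heavy atoms from the SMILES: 5 C, 1 N, 1 O.
Implicit hydrogens by atom environment:
  2 × C: 2 H each → 4
  2 × C: 1 H each → 2
  1 × C: no H
  1 × N: no H
  1 × O: 1 H
  Total hydrogens = 7.
Molecular formula: C5H7NO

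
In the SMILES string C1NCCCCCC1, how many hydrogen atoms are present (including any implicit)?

Hydrogens are implicit in SMILES; fill each atom to its normal valence:
  7 × C: 2 H each → 14
  1 × N: 1 H
  Total hydrogens = 15.

15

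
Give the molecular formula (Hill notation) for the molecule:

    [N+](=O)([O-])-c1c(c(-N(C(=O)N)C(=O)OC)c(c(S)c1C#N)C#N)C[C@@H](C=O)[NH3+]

C14H13N6O6S+

Heavy atoms from the SMILES: 14 C, 6 N, 6 O, 1 S.
Implicit hydrogens by atom environment:
  6 × C (aromatic): no H
  5 × O: no H
  4 × C: no H
  3 × N: no H
  2 × C: 1 H each → 2
  1 × C: 3 H
  1 × C: 2 H
  1 × N (charge +1): 3 H
  1 × N: 2 H
  1 × N (charge +1): no H
  1 × O (charge -1): no H
  1 × S: 1 H
  Total hydrogens = 13.
Net charge +1.
Molecular formula: C14H13N6O6S+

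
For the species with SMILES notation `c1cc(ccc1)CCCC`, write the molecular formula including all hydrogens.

C10H14

Heavy atoms from the SMILES: 10 C.
Implicit hydrogens by atom environment:
  5 × C (aromatic): 1 H each → 5
  3 × C: 2 H each → 6
  1 × C: 3 H
  1 × C (aromatic): no H
  Total hydrogens = 14.
Molecular formula: C10H14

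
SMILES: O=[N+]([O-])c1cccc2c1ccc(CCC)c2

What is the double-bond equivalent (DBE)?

Molecular formula from the SMILES: C13H13NO2.
DoU = (2C + 2 + N − H − X)/2 = (2·13 + 2 + 1 − 13 − 0)/2 = 16/2 = 8.
(Structurally: 2 ring(s) + 6 π bond(s) = 8.)

8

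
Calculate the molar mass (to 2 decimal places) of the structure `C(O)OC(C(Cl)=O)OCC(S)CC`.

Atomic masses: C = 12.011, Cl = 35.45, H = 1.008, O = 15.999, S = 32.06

228.69

Molecular formula: C7H13ClO4S.
M = 7×12.011 + 1×35.45 + 13×1.008 + 4×15.999 + 1×32.06 = 228.69 g/mol.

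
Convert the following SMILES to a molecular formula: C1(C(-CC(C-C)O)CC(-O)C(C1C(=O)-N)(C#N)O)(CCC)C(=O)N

Heavy atoms from the SMILES: 16 C, 3 N, 5 O.
Implicit hydrogens by atom environment:
  5 × C: 2 H each → 10
  5 × C: no H
  4 × C: 1 H each → 4
  3 × O: 1 H each → 3
  2 × C: 3 H each → 6
  2 × N: 2 H each → 4
  2 × O: no H
  1 × N: no H
  Total hydrogens = 27.
Molecular formula: C16H27N3O5

C16H27N3O5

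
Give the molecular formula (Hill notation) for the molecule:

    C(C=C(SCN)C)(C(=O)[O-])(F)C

Heavy atoms from the SMILES: 7 C, 1 F, 1 N, 2 O, 1 S.
Implicit hydrogens by atom environment:
  3 × C: no H
  2 × C: 3 H each → 6
  1 × C: 2 H
  1 × C: 1 H
  1 × F: no H
  1 × N: 2 H
  1 × O: no H
  1 × O (charge -1): no H
  1 × S: no H
  Total hydrogens = 11.
Net charge -1.
Molecular formula: C7H11FNO2S-

C7H11FNO2S-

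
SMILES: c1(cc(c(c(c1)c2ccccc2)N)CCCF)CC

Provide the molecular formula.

C17H20FN

Heavy atoms from the SMILES: 17 C, 1 F, 1 N.
Implicit hydrogens by atom environment:
  7 × C (aromatic): 1 H each → 7
  5 × C (aromatic): no H
  4 × C: 2 H each → 8
  1 × C: 3 H
  1 × F: no H
  1 × N: 2 H
  Total hydrogens = 20.
Molecular formula: C17H20FN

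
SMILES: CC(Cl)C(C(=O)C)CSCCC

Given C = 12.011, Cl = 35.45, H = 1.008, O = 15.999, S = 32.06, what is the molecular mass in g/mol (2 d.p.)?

208.74

Molecular formula: C9H17ClOS.
M = 9×12.011 + 1×35.45 + 17×1.008 + 1×15.999 + 1×32.06 = 208.74 g/mol.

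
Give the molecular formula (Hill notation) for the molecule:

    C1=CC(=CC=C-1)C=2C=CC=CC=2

C12H10

Heavy atoms from the SMILES: 12 C.
Implicit hydrogens by atom environment:
  10 × C (aromatic): 1 H each → 10
  2 × C (aromatic): no H
  Total hydrogens = 10.
Molecular formula: C12H10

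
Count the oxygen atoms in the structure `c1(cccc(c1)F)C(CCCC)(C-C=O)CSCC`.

The symbol for oxygen appears 1 time in the SMILES.

1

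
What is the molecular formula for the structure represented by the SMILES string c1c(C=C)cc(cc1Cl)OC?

Heavy atoms from the SMILES: 9 C, 1 Cl, 1 O.
Implicit hydrogens by atom environment:
  3 × C (aromatic): 1 H each → 3
  3 × C (aromatic): no H
  1 × C: 3 H
  1 × C: 2 H
  1 × C: 1 H
  1 × Cl: no H
  1 × O: no H
  Total hydrogens = 9.
Molecular formula: C9H9ClO

C9H9ClO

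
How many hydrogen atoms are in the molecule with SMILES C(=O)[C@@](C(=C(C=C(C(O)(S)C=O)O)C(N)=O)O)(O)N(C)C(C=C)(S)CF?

Hydrogens are implicit in SMILES; fill each atom to its normal valence:
  7 × C: no H
  4 × C: 1 H each → 4
  4 × O: 1 H each → 4
  3 × O: no H
  2 × C: 2 H each → 4
  2 × S: 1 H each → 2
  1 × C: 3 H
  1 × F: no H
  1 × N: 2 H
  1 × N: no H
  Total hydrogens = 19.

19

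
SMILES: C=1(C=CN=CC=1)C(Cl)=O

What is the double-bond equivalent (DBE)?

5

Molecular formula from the SMILES: C6H4ClNO.
DoU = (2C + 2 + N − H − X)/2 = (2·6 + 2 + 1 − 4 − 1)/2 = 10/2 = 5.
(Structurally: 1 ring(s) + 4 π bond(s) = 5.)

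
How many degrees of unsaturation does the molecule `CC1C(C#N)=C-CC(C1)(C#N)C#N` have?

8

Molecular formula from the SMILES: C10H9N3.
DoU = (2C + 2 + N − H − X)/2 = (2·10 + 2 + 3 − 9 − 0)/2 = 16/2 = 8.
(Structurally: 1 ring(s) + 7 π bond(s) = 8.)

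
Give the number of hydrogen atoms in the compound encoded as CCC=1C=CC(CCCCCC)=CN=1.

21

Hydrogens are implicit in SMILES; fill each atom to its normal valence:
  6 × C: 2 H each → 12
  3 × C (aromatic): 1 H each → 3
  2 × C: 3 H each → 6
  2 × C (aromatic): no H
  1 × N (aromatic): no H
  Total hydrogens = 21.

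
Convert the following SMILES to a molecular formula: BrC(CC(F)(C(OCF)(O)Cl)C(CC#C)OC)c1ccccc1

C16H18BrClF2O3

Heavy atoms from the SMILES: 1 Br, 16 C, 1 Cl, 2 F, 3 O.
Implicit hydrogens by atom environment:
  5 × C (aromatic): 1 H each → 5
  3 × C: 2 H each → 6
  3 × C: 1 H each → 3
  3 × C: no H
  2 × F: no H
  2 × O: no H
  1 × Br: no H
  1 × C: 3 H
  1 × C (aromatic): no H
  1 × Cl: no H
  1 × O: 1 H
  Total hydrogens = 18.
Molecular formula: C16H18BrClF2O3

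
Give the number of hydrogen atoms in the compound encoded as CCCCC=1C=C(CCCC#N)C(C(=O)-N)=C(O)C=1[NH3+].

22

Hydrogens are implicit in SMILES; fill each atom to its normal valence:
  6 × C: 2 H each → 12
  5 × C (aromatic): no H
  2 × C: no H
  1 × C: 3 H
  1 × C (aromatic): 1 H
  1 × N (charge +1): 3 H
  1 × N: 2 H
  1 × N: no H
  1 × O: 1 H
  1 × O: no H
  Total hydrogens = 22.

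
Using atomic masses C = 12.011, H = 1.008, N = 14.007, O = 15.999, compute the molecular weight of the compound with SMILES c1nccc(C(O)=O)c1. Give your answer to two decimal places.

Molecular formula: C6H5NO2.
M = 6×12.011 + 5×1.008 + 1×14.007 + 2×15.999 = 123.11 g/mol.

123.11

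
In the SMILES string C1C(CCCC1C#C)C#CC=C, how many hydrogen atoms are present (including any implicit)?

14

Hydrogens are implicit in SMILES; fill each atom to its normal valence:
  5 × C: 2 H each → 10
  4 × C: 1 H each → 4
  3 × C: no H
  Total hydrogens = 14.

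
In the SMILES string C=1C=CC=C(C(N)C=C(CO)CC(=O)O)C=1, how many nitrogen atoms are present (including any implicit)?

The symbol for nitrogen appears 1 time in the SMILES.

1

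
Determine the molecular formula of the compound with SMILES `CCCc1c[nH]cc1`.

Heavy atoms from the SMILES: 7 C, 1 N.
Implicit hydrogens by atom environment:
  3 × C (aromatic): 1 H each → 3
  2 × C: 2 H each → 4
  1 × C: 3 H
  1 × C (aromatic): no H
  1 × N (aromatic): 1 H
  Total hydrogens = 11.
Molecular formula: C7H11N

C7H11N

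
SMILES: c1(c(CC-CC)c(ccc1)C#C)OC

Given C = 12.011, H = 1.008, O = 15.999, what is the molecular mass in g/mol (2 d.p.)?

Molecular formula: C13H16O.
M = 13×12.011 + 16×1.008 + 1×15.999 = 188.27 g/mol.

188.27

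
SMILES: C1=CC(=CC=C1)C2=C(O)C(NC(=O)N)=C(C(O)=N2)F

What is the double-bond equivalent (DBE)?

Molecular formula from the SMILES: C12H10FN3O3.
DoU = (2C + 2 + N − H − X)/2 = (2·12 + 2 + 3 − 10 − 1)/2 = 18/2 = 9.
(Structurally: 2 ring(s) + 7 π bond(s) = 9.)

9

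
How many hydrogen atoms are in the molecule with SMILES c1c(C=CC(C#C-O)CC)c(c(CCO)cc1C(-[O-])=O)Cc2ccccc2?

23

Hydrogens are implicit in SMILES; fill each atom to its normal valence:
  7 × C (aromatic): 1 H each → 7
  5 × C (aromatic): no H
  4 × C: 2 H each → 8
  3 × C: 1 H each → 3
  3 × C: no H
  2 × O: 1 H each → 2
  1 × C: 3 H
  1 × O: no H
  1 × O (charge -1): no H
  Total hydrogens = 23.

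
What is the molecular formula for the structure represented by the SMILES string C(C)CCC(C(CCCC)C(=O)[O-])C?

Heavy atoms from the SMILES: 12 C, 2 O.
Implicit hydrogens by atom environment:
  6 × C: 2 H each → 12
  3 × C: 3 H each → 9
  2 × C: 1 H each → 2
  1 × C: no H
  1 × O: no H
  1 × O (charge -1): no H
  Total hydrogens = 23.
Net charge -1.
Molecular formula: C12H23O2-

C12H23O2-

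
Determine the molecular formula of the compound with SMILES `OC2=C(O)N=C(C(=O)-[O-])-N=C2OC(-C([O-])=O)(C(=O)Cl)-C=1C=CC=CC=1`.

[C14H7ClN2O8]2-

Heavy atoms from the SMILES: 14 C, 1 Cl, 2 N, 8 O.
Implicit hydrogens by atom environment:
  5 × C (aromatic): 1 H each → 5
  5 × C (aromatic): no H
  4 × C: no H
  4 × O: no H
  2 × N (aromatic): no H
  2 × O: 1 H each → 2
  2 × O (charge -1): no H
  1 × Cl: no H
  Total hydrogens = 7.
Net charge -2.
Molecular formula: [C14H7ClN2O8]2-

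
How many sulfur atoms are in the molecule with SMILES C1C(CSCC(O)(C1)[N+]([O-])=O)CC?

1

The symbol for sulfur appears 1 time in the SMILES.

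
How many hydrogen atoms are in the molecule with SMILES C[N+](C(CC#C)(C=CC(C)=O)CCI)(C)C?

21

Hydrogens are implicit in SMILES; fill each atom to its normal valence:
  4 × C: 3 H each → 12
  3 × C: 2 H each → 6
  3 × C: 1 H each → 3
  3 × C: no H
  1 × I: no H
  1 × N (charge +1): no H
  1 × O: no H
  Total hydrogens = 21.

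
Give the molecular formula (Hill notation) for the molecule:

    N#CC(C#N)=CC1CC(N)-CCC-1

Heavy atoms from the SMILES: 10 C, 3 N.
Implicit hydrogens by atom environment:
  4 × C: 2 H each → 8
  3 × C: 1 H each → 3
  3 × C: no H
  2 × N: no H
  1 × N: 2 H
  Total hydrogens = 13.
Molecular formula: C10H13N3

C10H13N3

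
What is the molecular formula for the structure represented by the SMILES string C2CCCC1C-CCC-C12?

C10H18

Heavy atoms from the SMILES: 10 C.
Implicit hydrogens by atom environment:
  8 × C: 2 H each → 16
  2 × C: 1 H each → 2
  Total hydrogens = 18.
Molecular formula: C10H18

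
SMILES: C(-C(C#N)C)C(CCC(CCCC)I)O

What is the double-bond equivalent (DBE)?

2

Molecular formula from the SMILES: C12H22INO.
DoU = (2C + 2 + N − H − X)/2 = (2·12 + 2 + 1 − 22 − 1)/2 = 4/2 = 2.
(Structurally: 0 ring(s) + 2 π bond(s) = 2.)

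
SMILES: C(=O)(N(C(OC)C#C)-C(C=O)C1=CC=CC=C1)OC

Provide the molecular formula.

Heavy atoms from the SMILES: 14 C, 1 N, 4 O.
Implicit hydrogens by atom environment:
  5 × C (aromatic): 1 H each → 5
  4 × C: 1 H each → 4
  4 × O: no H
  2 × C: 3 H each → 6
  2 × C: no H
  1 × C (aromatic): no H
  1 × N: no H
  Total hydrogens = 15.
Molecular formula: C14H15NO4

C14H15NO4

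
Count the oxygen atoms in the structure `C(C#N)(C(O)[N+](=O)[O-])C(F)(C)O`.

The symbol for oxygen appears 4 times in the SMILES.

4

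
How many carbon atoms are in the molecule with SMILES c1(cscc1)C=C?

6

The symbol for carbon appears 6 times in the SMILES. Lowercase c denotes aromatic carbon and counts toward C.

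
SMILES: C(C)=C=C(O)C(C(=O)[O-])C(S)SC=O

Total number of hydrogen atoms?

Hydrogens are implicit in SMILES; fill each atom to its normal valence:
  4 × C: 1 H each → 4
  3 × C: no H
  2 × O: no H
  1 × C: 3 H
  1 × O: 1 H
  1 × O (charge -1): no H
  1 × S: 1 H
  1 × S: no H
  Total hydrogens = 9.

9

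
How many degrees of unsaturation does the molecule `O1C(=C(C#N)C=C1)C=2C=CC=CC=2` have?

9

Molecular formula from the SMILES: C11H7NO.
DoU = (2C + 2 + N − H − X)/2 = (2·11 + 2 + 1 − 7 − 0)/2 = 18/2 = 9.
(Structurally: 2 ring(s) + 7 π bond(s) = 9.)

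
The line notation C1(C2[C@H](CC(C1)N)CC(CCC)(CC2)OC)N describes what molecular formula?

Heavy atoms from the SMILES: 14 C, 2 N, 1 O.
Implicit hydrogens by atom environment:
  7 × C: 2 H each → 14
  4 × C: 1 H each → 4
  2 × C: 3 H each → 6
  2 × N: 2 H each → 4
  1 × C: no H
  1 × O: no H
  Total hydrogens = 28.
Molecular formula: C14H28N2O

C14H28N2O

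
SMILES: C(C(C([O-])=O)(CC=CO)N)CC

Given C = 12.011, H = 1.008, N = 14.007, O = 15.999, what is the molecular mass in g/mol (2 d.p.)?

Molecular formula: C8H14NO3-.
M = 8×12.011 + 14×1.008 + 1×14.007 + 3×15.999 = 172.20 g/mol.

172.20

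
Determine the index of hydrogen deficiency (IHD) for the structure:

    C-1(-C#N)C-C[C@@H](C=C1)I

Molecular formula from the SMILES: C7H8IN.
DoU = (2C + 2 + N − H − X)/2 = (2·7 + 2 + 1 − 8 − 1)/2 = 8/2 = 4.
(Structurally: 1 ring(s) + 3 π bond(s) = 4.)

4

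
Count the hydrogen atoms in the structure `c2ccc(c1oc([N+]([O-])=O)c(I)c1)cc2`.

Hydrogens are implicit in SMILES; fill each atom to its normal valence:
  6 × C (aromatic): 1 H each → 6
  4 × C (aromatic): no H
  1 × I: no H
  1 × N (charge +1): no H
  1 × O (aromatic): no H
  1 × O: no H
  1 × O (charge -1): no H
  Total hydrogens = 6.

6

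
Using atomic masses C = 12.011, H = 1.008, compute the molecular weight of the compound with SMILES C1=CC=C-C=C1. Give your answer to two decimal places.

Molecular formula: C6H6.
M = 6×12.011 + 6×1.008 = 78.11 g/mol.

78.11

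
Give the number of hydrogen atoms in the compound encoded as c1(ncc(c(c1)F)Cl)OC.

5

Hydrogens are implicit in SMILES; fill each atom to its normal valence:
  3 × C (aromatic): no H
  2 × C (aromatic): 1 H each → 2
  1 × C: 3 H
  1 × Cl: no H
  1 × F: no H
  1 × N (aromatic): no H
  1 × O: no H
  Total hydrogens = 5.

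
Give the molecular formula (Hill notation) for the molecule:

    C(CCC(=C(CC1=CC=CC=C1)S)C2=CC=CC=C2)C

Heavy atoms from the SMILES: 19 C, 1 S.
Implicit hydrogens by atom environment:
  10 × C (aromatic): 1 H each → 10
  4 × C: 2 H each → 8
  2 × C: no H
  2 × C (aromatic): no H
  1 × C: 3 H
  1 × S: 1 H
  Total hydrogens = 22.
Molecular formula: C19H22S

C19H22S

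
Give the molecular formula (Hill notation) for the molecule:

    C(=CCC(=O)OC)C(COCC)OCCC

C12H22O4

Heavy atoms from the SMILES: 12 C, 4 O.
Implicit hydrogens by atom environment:
  5 × C: 2 H each → 10
  4 × O: no H
  3 × C: 3 H each → 9
  3 × C: 1 H each → 3
  1 × C: no H
  Total hydrogens = 22.
Molecular formula: C12H22O4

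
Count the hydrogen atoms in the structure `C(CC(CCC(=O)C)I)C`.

Hydrogens are implicit in SMILES; fill each atom to its normal valence:
  4 × C: 2 H each → 8
  2 × C: 3 H each → 6
  1 × C: 1 H
  1 × C: no H
  1 × I: no H
  1 × O: no H
  Total hydrogens = 15.

15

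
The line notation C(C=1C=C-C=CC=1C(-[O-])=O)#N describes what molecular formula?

Heavy atoms from the SMILES: 8 C, 1 N, 2 O.
Implicit hydrogens by atom environment:
  4 × C (aromatic): 1 H each → 4
  2 × C (aromatic): no H
  2 × C: no H
  1 × N: no H
  1 × O: no H
  1 × O (charge -1): no H
  Total hydrogens = 4.
Net charge -1.
Molecular formula: C8H4NO2-

C8H4NO2-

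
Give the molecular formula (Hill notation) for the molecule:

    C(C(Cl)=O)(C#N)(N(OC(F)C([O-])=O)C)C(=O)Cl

C7H4Cl2FN2O5-

Heavy atoms from the SMILES: 7 C, 2 Cl, 1 F, 2 N, 5 O.
Implicit hydrogens by atom environment:
  5 × C: no H
  4 × O: no H
  2 × Cl: no H
  2 × N: no H
  1 × C: 3 H
  1 × C: 1 H
  1 × F: no H
  1 × O (charge -1): no H
  Total hydrogens = 4.
Net charge -1.
Molecular formula: C7H4Cl2FN2O5-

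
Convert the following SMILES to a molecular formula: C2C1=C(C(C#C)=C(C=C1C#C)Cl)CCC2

C14H11Cl

Heavy atoms from the SMILES: 14 C, 1 Cl.
Implicit hydrogens by atom environment:
  5 × C (aromatic): no H
  4 × C: 2 H each → 8
  2 × C: 1 H each → 2
  2 × C: no H
  1 × C (aromatic): 1 H
  1 × Cl: no H
  Total hydrogens = 11.
Molecular formula: C14H11Cl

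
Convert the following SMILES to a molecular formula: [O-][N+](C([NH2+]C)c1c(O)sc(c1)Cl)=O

Heavy atoms from the SMILES: 6 C, 1 Cl, 2 N, 3 O, 1 S.
Implicit hydrogens by atom environment:
  3 × C (aromatic): no H
  1 × C: 3 H
  1 × C (aromatic): 1 H
  1 × C: 1 H
  1 × Cl: no H
  1 × N (charge +1): 2 H
  1 × N (charge +1): no H
  1 × O: 1 H
  1 × O: no H
  1 × O (charge -1): no H
  1 × S (aromatic): no H
  Total hydrogens = 8.
Net charge +1.
Molecular formula: C6H8ClN2O3S+

C6H8ClN2O3S+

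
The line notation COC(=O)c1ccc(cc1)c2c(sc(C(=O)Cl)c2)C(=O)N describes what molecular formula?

C14H10ClNO4S

Heavy atoms from the SMILES: 14 C, 1 Cl, 1 N, 4 O, 1 S.
Implicit hydrogens by atom environment:
  5 × C (aromatic): 1 H each → 5
  5 × C (aromatic): no H
  4 × O: no H
  3 × C: no H
  1 × C: 3 H
  1 × Cl: no H
  1 × N: 2 H
  1 × S (aromatic): no H
  Total hydrogens = 10.
Molecular formula: C14H10ClNO4S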